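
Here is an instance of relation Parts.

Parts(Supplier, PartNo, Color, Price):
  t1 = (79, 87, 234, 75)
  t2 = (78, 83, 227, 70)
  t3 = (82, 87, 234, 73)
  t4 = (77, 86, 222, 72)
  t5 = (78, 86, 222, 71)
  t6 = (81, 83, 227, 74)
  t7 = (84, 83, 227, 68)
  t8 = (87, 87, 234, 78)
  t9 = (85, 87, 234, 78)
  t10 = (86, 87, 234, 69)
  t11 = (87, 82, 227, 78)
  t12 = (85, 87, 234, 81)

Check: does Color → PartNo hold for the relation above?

Color=234: rows 1, 3, 8, 9, 10, 12 → PartNo = 87, 87, 87, 87, 87, 87 ✓
Color=227: rows 2, 6, 7, 11 → PartNo takes values {83, 82} — violation
Color=222: rows 4, 5 → PartNo = 86, 86 ✓
Two rows agree on Color but differ on PartNo, so Color → PartNo does not hold.

No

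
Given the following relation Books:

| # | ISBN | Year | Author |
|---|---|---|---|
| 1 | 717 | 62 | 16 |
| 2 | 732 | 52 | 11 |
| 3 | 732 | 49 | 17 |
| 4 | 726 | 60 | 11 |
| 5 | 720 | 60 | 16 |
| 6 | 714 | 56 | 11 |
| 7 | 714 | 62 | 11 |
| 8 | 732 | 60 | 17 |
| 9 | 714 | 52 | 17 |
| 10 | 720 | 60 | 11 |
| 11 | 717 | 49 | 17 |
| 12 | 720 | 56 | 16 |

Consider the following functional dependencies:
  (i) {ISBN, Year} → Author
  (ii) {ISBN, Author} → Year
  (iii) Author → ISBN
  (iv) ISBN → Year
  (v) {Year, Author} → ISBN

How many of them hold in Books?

0

(i) {ISBN, Year} → Author: (ISBN=720, Year=60): rows 5, 10 → Author takes values {16, 11} — violation — fails.
(ii) {ISBN, Author} → Year: (ISBN=732, Author=17): rows 3, 8 → Year takes values {49, 60} — violation; (ISBN=720, Author=16): rows 5, 12 → Year takes values {60, 56} — violation; (ISBN=714, Author=11): rows 6, 7 → Year takes values {56, 62} — violation — fails.
(iii) Author → ISBN: Author=16: rows 1, 5, 12 → ISBN takes values {717, 720} — violation; Author=11: rows 2, 4, 6, 7, 10 → ISBN takes values {732, 726, 714, 720} — violation; Author=17: rows 3, 8, 9, 11 → ISBN takes values {732, 714, 717} — violation — fails.
(iv) ISBN → Year: ISBN=717: rows 1, 11 → Year takes values {62, 49} — violation; ISBN=732: rows 2, 3, 8 → Year takes values {52, 49, 60} — violation; ISBN=720: rows 5, 10, 12 → Year takes values {60, 56} — violation; ISBN=714: rows 6, 7, 9 → Year takes values {56, 62, 52} — violation — fails.
(v) {Year, Author} → ISBN: (Year=49, Author=17): rows 3, 11 → ISBN takes values {732, 717} — violation; (Year=60, Author=11): rows 4, 10 → ISBN takes values {726, 720} — violation — fails.
None of the 5 dependencies hold.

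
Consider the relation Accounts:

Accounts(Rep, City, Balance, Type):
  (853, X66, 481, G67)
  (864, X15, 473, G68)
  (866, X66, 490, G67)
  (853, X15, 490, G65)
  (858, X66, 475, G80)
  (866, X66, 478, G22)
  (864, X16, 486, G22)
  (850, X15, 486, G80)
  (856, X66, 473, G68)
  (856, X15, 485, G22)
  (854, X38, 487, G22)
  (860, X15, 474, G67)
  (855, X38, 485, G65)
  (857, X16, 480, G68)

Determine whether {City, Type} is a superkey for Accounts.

Two distinct rows share (City=X66, Type=G67), so {City, Type} does not determine every attribute — not a superkey.

No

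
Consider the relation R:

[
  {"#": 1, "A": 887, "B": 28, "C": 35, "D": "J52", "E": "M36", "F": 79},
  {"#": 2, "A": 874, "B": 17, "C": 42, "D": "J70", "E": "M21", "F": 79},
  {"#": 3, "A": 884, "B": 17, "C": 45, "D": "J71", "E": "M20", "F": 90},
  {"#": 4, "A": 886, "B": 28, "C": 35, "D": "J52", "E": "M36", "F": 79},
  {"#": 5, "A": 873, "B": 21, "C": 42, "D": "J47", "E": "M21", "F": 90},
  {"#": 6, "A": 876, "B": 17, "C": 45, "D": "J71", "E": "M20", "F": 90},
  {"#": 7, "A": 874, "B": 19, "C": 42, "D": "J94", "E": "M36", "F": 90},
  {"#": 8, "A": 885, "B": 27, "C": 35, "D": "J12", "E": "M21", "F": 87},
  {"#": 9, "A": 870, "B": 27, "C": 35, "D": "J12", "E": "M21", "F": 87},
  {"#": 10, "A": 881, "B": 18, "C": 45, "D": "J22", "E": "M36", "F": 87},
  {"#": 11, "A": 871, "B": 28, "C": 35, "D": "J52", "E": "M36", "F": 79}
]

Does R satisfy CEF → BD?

(C=35, E=M36, F=79): rows 1, 4, 11 → {B,D} = (28, J52), (28, J52), (28, J52) ✓
(C=42, E=M21, F=79): row 2 → {B,D} = (17, J70) ✓
(C=45, E=M20, F=90): rows 3, 6 → {B,D} = (17, J71), (17, J71) ✓
(C=42, E=M21, F=90): row 5 → {B,D} = (21, J47) ✓
(C=42, E=M36, F=90): row 7 → {B,D} = (19, J94) ✓
(C=35, E=M21, F=87): rows 8, 9 → {B,D} = (27, J12), (27, J12) ✓
(C=45, E=M36, F=87): row 10 → {B,D} = (18, J22) ✓
Every CEF value is associated with a single BD value, so CEF → BD holds.

Yes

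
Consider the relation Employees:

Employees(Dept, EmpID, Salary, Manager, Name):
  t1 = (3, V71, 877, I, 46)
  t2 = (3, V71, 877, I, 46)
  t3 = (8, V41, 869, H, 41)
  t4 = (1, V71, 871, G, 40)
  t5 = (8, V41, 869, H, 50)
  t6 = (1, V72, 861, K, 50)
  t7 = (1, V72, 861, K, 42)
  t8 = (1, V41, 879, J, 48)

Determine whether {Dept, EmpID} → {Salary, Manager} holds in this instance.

Yes

(Dept=3, EmpID=V71): rows 1, 2 → {Salary,Manager} = (877, I), (877, I) ✓
(Dept=8, EmpID=V41): rows 3, 5 → {Salary,Manager} = (869, H), (869, H) ✓
(Dept=1, EmpID=V71): row 4 → {Salary,Manager} = (871, G) ✓
(Dept=1, EmpID=V72): rows 6, 7 → {Salary,Manager} = (861, K), (861, K) ✓
(Dept=1, EmpID=V41): row 8 → {Salary,Manager} = (879, J) ✓
Every {Dept, EmpID} value is associated with a single {Salary, Manager} value, so {Dept, EmpID} → {Salary, Manager} holds.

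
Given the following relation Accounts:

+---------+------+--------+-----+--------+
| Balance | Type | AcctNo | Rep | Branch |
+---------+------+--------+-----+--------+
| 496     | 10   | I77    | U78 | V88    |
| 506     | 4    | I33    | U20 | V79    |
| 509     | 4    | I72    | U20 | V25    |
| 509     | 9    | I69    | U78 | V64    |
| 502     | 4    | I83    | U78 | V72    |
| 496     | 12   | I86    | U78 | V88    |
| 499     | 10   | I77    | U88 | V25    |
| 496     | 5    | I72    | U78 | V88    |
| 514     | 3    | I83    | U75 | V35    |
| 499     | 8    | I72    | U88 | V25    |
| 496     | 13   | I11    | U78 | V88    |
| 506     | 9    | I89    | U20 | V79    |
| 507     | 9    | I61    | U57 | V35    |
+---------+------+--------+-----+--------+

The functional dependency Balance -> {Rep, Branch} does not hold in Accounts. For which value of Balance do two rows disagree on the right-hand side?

509

Balance=496: 4 rows → {Rep,Branch} = (U78, V88), (U78, V88), (U78, V88), (U78, V88) ✓
Balance=506: 2 rows → {Rep,Branch} = (U20, V79), (U20, V79) ✓
Balance=509: 2 rows → {Rep,Branch} takes values {(U20, V25), (U78, V64)} — violation
Balance=502: 1 row → {Rep,Branch} = (U78, V72) ✓
Balance=499: 2 rows → {Rep,Branch} = (U88, V25), (U88, V25) ✓
Balance=514: 1 row → {Rep,Branch} = (U75, V35) ✓
Balance=507: 1 row → {Rep,Branch} = (U57, V35) ✓
The only Balance value with inconsistent RHS is Balance=509.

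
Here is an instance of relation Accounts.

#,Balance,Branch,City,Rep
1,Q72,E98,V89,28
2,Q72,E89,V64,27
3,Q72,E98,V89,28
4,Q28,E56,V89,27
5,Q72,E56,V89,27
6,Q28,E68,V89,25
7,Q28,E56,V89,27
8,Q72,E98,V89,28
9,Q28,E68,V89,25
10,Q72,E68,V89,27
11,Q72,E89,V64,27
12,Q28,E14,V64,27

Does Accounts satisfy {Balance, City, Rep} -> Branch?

No

(Balance=Q72, City=V89, Rep=28): rows 1, 3, 8 → Branch = E98, E98, E98 ✓
(Balance=Q72, City=V64, Rep=27): rows 2, 11 → Branch = E89, E89 ✓
(Balance=Q28, City=V89, Rep=27): rows 4, 7 → Branch = E56, E56 ✓
(Balance=Q72, City=V89, Rep=27): rows 5, 10 → Branch takes values {E56, E68} — violation
(Balance=Q28, City=V89, Rep=25): rows 6, 9 → Branch = E68, E68 ✓
(Balance=Q28, City=V64, Rep=27): row 12 → Branch = E14 ✓
Two rows agree on {Balance, City, Rep} but differ on Branch, so {Balance, City, Rep} -> Branch does not hold.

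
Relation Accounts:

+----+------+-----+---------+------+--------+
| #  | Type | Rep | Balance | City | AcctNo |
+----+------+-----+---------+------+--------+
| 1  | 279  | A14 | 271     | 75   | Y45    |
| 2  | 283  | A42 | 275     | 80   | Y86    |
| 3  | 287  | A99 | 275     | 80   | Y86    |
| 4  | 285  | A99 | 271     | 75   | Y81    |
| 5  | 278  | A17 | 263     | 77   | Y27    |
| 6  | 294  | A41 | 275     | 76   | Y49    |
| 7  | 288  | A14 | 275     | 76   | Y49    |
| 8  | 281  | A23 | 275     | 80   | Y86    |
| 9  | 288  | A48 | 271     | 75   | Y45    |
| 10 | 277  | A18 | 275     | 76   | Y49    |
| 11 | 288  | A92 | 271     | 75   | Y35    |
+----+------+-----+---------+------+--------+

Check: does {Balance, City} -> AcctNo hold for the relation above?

No

(Balance=271, City=75): rows 1, 4, 9, 11 → AcctNo takes values {Y45, Y81, Y35} — violation
(Balance=275, City=80): rows 2, 3, 8 → AcctNo = Y86, Y86, Y86 ✓
(Balance=263, City=77): row 5 → AcctNo = Y27 ✓
(Balance=275, City=76): rows 6, 7, 10 → AcctNo = Y49, Y49, Y49 ✓
Two rows agree on {Balance, City} but differ on AcctNo, so {Balance, City} -> AcctNo does not hold.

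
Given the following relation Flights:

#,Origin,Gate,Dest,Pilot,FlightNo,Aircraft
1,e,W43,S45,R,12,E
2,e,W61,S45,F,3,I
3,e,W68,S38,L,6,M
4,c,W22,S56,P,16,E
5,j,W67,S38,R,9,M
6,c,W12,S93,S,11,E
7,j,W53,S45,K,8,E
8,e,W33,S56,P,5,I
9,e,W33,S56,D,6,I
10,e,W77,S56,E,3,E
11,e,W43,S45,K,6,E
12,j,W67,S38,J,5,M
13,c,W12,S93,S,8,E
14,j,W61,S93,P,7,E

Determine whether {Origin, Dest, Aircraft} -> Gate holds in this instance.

Yes

(Origin=e, Dest=S45, Aircraft=E): rows 1, 11 → Gate = W43, W43 ✓
(Origin=e, Dest=S45, Aircraft=I): row 2 → Gate = W61 ✓
(Origin=e, Dest=S38, Aircraft=M): row 3 → Gate = W68 ✓
(Origin=c, Dest=S56, Aircraft=E): row 4 → Gate = W22 ✓
(Origin=j, Dest=S38, Aircraft=M): rows 5, 12 → Gate = W67, W67 ✓
(Origin=c, Dest=S93, Aircraft=E): rows 6, 13 → Gate = W12, W12 ✓
(Origin=j, Dest=S45, Aircraft=E): row 7 → Gate = W53 ✓
(Origin=e, Dest=S56, Aircraft=I): rows 8, 9 → Gate = W33, W33 ✓
(Origin=e, Dest=S56, Aircraft=E): row 10 → Gate = W77 ✓
(Origin=j, Dest=S93, Aircraft=E): row 14 → Gate = W61 ✓
Every {Origin, Dest, Aircraft} value is associated with a single Gate value, so {Origin, Dest, Aircraft} -> Gate holds.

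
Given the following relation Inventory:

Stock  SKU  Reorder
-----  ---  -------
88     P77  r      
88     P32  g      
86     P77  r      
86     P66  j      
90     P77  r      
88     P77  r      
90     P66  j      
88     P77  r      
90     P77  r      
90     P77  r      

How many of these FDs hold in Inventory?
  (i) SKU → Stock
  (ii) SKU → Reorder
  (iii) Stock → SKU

1

(i) SKU → Stock: SKU=P77: 7 rows → Stock takes values {88, 86, 90} — violation; SKU=P66: 2 rows → Stock takes values {86, 90} — violation — fails.
(ii) SKU → Reorder: every LHS value maps to a single RHS value — holds.
(iii) Stock → SKU: Stock=88: 4 rows → SKU takes values {P77, P32} — violation; Stock=86: 2 rows → SKU takes values {P77, P66} — violation; Stock=90: 4 rows → SKU takes values {P77, P66} — violation — fails.
1 of the 3 dependencies holds.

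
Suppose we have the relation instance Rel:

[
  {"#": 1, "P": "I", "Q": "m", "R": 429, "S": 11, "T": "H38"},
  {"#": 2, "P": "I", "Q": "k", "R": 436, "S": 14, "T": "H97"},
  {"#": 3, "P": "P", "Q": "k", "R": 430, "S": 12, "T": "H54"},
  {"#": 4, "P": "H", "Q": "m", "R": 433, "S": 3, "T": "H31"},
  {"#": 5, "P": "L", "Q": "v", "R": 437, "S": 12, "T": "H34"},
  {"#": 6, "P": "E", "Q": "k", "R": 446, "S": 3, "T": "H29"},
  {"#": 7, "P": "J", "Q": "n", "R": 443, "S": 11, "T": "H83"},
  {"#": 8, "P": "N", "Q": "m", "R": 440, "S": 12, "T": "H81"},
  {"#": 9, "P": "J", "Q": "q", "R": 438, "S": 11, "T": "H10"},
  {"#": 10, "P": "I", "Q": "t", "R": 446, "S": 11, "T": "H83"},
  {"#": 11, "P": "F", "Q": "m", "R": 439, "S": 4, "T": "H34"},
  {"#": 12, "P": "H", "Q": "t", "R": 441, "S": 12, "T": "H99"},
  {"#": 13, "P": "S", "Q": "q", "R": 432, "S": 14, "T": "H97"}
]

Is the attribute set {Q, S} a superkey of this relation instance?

All 13 rows have distinct {Q, S} values, so {Q, S} → (all attributes) holds and {Q, S} is a superkey.

Yes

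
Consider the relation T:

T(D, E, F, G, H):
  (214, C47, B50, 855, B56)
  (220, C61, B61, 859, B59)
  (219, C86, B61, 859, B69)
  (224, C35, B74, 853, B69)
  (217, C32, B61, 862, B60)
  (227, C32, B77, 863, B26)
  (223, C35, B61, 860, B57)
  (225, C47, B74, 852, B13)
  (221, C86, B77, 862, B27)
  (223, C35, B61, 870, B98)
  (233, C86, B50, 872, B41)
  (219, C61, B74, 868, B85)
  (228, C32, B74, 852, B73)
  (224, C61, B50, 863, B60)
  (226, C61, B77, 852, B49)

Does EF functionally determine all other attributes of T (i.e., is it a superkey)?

Two distinct rows share (E=C35, F=B61), so EF does not determine every attribute — not a superkey.

No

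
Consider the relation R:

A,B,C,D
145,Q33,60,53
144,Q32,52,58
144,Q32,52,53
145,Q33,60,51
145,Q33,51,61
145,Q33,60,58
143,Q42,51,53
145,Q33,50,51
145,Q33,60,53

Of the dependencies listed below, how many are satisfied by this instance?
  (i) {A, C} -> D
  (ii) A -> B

1

(i) {A, C} -> D: (A=145, C=60): 4 rows → D takes values {53, 51, 58} — violation; (A=144, C=52): 2 rows → D takes values {58, 53} — violation — fails.
(ii) A -> B: every LHS value maps to a single RHS value — holds.
1 of the 2 dependencies holds.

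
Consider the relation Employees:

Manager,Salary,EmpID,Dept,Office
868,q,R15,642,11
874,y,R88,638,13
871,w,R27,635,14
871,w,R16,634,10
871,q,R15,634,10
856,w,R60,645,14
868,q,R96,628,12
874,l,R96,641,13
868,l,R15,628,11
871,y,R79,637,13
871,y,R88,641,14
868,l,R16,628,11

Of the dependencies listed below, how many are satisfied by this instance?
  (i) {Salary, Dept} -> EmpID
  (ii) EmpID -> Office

(i) {Salary, Dept} -> EmpID: (Salary=l, Dept=628): 2 rows → EmpID takes values {R15, R16} — violation — fails.
(ii) EmpID -> Office: EmpID=R15: 3 rows → Office takes values {11, 10} — violation; EmpID=R88: 2 rows → Office takes values {13, 14} — violation; EmpID=R16: 2 rows → Office takes values {10, 11} — violation; EmpID=R96: 2 rows → Office takes values {12, 13} — violation — fails.
None of the 2 dependencies hold.

0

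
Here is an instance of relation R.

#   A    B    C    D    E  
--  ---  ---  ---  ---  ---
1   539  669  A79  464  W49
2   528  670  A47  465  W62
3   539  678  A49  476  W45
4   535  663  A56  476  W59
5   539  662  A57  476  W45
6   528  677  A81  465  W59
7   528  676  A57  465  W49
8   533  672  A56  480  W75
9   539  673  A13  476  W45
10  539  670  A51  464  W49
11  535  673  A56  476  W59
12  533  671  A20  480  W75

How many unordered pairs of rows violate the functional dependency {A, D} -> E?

3

(A=539, D=464): all 2 rows agree on E — 0 pairs.
(A=528, D=465): violating pairs (2,6), (2,7), (6,7) — 3 pairs.
(A=539, D=476): all 3 rows agree on E — 0 pairs.
(A=535, D=476): all 2 rows agree on E — 0 pairs.
(A=533, D=480): all 2 rows agree on E — 0 pairs.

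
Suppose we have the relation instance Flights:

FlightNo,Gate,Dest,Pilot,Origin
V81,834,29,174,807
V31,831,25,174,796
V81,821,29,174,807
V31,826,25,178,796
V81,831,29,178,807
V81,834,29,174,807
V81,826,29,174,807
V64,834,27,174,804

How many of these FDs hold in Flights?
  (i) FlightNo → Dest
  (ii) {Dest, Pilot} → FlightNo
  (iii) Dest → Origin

(i) FlightNo → Dest: every LHS value maps to a single RHS value — holds.
(ii) {Dest, Pilot} → FlightNo: every LHS value maps to a single RHS value — holds.
(iii) Dest → Origin: every LHS value maps to a single RHS value — holds.
3 of the 3 dependencies hold.

3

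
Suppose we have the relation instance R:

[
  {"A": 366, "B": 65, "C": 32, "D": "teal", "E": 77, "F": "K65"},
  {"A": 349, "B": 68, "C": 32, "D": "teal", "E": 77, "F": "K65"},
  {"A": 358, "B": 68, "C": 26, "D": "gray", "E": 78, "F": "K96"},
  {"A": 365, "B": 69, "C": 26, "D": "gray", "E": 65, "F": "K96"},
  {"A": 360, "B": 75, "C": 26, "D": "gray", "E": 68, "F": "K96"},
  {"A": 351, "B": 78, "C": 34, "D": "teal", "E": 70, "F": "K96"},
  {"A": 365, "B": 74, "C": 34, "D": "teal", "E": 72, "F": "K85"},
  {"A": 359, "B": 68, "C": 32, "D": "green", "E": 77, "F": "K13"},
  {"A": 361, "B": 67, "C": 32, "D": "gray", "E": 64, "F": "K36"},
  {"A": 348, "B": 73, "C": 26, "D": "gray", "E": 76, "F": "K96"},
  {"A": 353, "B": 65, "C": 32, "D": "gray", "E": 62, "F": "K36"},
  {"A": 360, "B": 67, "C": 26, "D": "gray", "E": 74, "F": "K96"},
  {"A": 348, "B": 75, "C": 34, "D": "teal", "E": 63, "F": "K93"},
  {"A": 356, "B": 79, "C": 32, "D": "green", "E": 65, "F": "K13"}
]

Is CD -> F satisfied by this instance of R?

(C=32, D=teal): 2 rows → F = K65, K65 ✓
(C=26, D=gray): 5 rows → F = K96, K96, K96, K96, K96 ✓
(C=34, D=teal): 3 rows → F takes values {K96, K85, K93} — violation
(C=32, D=green): 2 rows → F = K13, K13 ✓
(C=32, D=gray): 2 rows → F = K36, K36 ✓
Two rows agree on CD but differ on F, so CD -> F does not hold.

No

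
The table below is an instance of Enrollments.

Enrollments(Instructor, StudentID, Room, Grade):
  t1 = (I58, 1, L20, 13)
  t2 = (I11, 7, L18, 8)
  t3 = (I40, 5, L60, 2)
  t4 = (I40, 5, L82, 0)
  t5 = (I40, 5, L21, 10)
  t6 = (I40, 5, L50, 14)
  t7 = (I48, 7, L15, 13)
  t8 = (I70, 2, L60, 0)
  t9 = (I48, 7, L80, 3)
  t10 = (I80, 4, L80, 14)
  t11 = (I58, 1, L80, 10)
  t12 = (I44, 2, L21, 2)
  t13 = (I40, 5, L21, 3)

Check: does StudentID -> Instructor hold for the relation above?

No

StudentID=1: rows 1, 11 → Instructor = I58, I58 ✓
StudentID=7: rows 2, 7, 9 → Instructor takes values {I11, I48} — violation
StudentID=5: rows 3, 4, 5, 6, 13 → Instructor = I40, I40, I40, I40, I40 ✓
StudentID=2: rows 8, 12 → Instructor takes values {I70, I44} — violation
StudentID=4: row 10 → Instructor = I80 ✓
Two rows agree on StudentID but differ on Instructor, so StudentID -> Instructor does not hold.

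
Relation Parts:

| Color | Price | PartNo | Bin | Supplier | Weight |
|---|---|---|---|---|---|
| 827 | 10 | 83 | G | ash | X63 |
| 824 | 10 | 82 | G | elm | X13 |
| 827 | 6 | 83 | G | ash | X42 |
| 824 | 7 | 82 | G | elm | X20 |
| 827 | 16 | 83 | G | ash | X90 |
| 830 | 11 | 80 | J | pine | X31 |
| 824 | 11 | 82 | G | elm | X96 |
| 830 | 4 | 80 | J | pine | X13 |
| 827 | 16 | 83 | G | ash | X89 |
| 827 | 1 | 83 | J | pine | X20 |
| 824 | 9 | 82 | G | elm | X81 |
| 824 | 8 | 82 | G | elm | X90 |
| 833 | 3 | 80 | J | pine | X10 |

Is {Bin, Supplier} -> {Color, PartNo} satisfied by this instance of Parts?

(Bin=G, Supplier=ash): 4 rows → {Color,PartNo} = (827, 83), (827, 83), (827, 83), (827, 83) ✓
(Bin=G, Supplier=elm): 5 rows → {Color,PartNo} = (824, 82), (824, 82), (824, 82), (824, 82), (824, 82) ✓
(Bin=J, Supplier=pine): 4 rows → {Color,PartNo} takes values {(830, 80), (827, 83), (833, 80)} — violation
Two rows agree on {Bin, Supplier} but differ on {Color, PartNo}, so {Bin, Supplier} -> {Color, PartNo} does not hold.

No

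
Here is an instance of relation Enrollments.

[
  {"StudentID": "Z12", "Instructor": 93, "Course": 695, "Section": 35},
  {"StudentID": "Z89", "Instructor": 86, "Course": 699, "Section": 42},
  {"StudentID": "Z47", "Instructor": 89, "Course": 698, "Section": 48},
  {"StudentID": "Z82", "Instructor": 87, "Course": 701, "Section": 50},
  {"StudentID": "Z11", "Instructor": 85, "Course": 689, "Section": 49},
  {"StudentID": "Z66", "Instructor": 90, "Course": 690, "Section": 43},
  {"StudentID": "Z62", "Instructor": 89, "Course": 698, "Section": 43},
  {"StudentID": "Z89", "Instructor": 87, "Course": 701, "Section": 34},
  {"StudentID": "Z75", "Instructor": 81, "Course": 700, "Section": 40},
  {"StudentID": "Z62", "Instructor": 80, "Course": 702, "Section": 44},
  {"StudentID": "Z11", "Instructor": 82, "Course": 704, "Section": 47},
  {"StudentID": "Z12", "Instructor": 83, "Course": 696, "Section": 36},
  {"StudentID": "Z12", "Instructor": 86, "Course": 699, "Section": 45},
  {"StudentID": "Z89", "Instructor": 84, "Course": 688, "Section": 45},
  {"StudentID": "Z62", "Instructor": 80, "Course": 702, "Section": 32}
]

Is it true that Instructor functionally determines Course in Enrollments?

Instructor=93: 1 row → Course = 695 ✓
Instructor=86: 2 rows → Course = 699, 699 ✓
Instructor=89: 2 rows → Course = 698, 698 ✓
Instructor=87: 2 rows → Course = 701, 701 ✓
Instructor=85: 1 row → Course = 689 ✓
Instructor=90: 1 row → Course = 690 ✓
Instructor=81: 1 row → Course = 700 ✓
Instructor=80: 2 rows → Course = 702, 702 ✓
Instructor=82: 1 row → Course = 704 ✓
Instructor=83: 1 row → Course = 696 ✓
Instructor=84: 1 row → Course = 688 ✓
Every Instructor value is associated with a single Course value, so Instructor -> Course holds.

Yes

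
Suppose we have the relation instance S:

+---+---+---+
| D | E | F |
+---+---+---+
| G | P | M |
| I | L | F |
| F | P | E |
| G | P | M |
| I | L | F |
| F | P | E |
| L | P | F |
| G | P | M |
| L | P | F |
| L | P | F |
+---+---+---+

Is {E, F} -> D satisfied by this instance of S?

Yes

(E=P, F=M): 3 rows → D = G, G, G ✓
(E=L, F=F): 2 rows → D = I, I ✓
(E=P, F=E): 2 rows → D = F, F ✓
(E=P, F=F): 3 rows → D = L, L, L ✓
Every {E, F} value is associated with a single D value, so {E, F} -> D holds.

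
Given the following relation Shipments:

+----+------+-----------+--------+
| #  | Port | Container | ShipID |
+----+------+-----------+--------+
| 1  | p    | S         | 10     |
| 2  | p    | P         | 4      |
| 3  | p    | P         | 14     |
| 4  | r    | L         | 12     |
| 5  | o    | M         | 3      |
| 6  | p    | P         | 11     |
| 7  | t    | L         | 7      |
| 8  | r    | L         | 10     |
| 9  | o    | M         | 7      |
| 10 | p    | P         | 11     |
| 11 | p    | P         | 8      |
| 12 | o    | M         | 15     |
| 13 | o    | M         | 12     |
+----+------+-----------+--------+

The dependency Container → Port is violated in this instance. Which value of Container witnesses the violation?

Container=S: row 1 → Port = p ✓
Container=P: rows 2, 3, 6, 10, 11 → Port = p, p, p, p, p ✓
Container=L: rows 4, 7, 8 → Port takes values {r, t} — violation
Container=M: rows 5, 9, 12, 13 → Port = o, o, o, o ✓
The only Container value with inconsistent Port is Container=L.

L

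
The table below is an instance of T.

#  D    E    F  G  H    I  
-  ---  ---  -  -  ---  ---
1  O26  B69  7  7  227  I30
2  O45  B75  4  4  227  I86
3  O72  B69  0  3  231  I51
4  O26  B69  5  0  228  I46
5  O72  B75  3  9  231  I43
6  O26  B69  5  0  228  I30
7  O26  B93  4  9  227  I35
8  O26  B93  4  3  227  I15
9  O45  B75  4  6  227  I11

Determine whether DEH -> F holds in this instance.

Yes

(D=O26, E=B69, H=227): row 1 → F = 7 ✓
(D=O45, E=B75, H=227): rows 2, 9 → F = 4, 4 ✓
(D=O72, E=B69, H=231): row 3 → F = 0 ✓
(D=O26, E=B69, H=228): rows 4, 6 → F = 5, 5 ✓
(D=O72, E=B75, H=231): row 5 → F = 3 ✓
(D=O26, E=B93, H=227): rows 7, 8 → F = 4, 4 ✓
Every DEH value is associated with a single F value, so DEH -> F holds.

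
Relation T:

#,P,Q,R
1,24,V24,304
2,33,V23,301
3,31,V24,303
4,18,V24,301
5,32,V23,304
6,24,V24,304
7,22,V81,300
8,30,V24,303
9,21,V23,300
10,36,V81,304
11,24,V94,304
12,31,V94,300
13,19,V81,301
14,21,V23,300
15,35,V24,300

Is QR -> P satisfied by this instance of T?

(Q=V24, R=304): rows 1, 6 → P = 24, 24 ✓
(Q=V23, R=301): row 2 → P = 33 ✓
(Q=V24, R=303): rows 3, 8 → P takes values {31, 30} — violation
(Q=V24, R=301): row 4 → P = 18 ✓
(Q=V23, R=304): row 5 → P = 32 ✓
(Q=V81, R=300): row 7 → P = 22 ✓
(Q=V23, R=300): rows 9, 14 → P = 21, 21 ✓
(Q=V81, R=304): row 10 → P = 36 ✓
(Q=V94, R=304): row 11 → P = 24 ✓
(Q=V94, R=300): row 12 → P = 31 ✓
(Q=V81, R=301): row 13 → P = 19 ✓
(Q=V24, R=300): row 15 → P = 35 ✓
Two rows agree on QR but differ on P, so QR -> P does not hold.

No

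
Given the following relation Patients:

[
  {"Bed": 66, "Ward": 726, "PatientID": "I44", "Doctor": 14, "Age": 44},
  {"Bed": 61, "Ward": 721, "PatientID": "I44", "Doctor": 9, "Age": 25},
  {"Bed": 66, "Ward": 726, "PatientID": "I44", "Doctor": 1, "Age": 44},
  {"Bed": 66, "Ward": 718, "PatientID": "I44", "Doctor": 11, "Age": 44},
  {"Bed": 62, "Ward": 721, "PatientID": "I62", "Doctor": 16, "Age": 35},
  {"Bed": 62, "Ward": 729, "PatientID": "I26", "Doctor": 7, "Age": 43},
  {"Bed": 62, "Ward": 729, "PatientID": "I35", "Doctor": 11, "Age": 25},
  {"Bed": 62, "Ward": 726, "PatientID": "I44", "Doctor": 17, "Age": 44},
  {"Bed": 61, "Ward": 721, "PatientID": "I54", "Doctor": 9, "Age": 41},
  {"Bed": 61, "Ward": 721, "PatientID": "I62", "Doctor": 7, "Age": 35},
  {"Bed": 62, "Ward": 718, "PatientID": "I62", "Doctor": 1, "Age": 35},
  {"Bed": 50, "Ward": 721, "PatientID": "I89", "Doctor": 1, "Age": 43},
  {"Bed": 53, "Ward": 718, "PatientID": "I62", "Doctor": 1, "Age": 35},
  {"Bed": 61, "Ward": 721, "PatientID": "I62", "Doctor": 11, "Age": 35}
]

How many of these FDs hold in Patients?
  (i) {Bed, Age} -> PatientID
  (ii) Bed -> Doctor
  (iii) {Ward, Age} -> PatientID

(i) {Bed, Age} -> PatientID: every LHS value maps to a single RHS value — holds.
(ii) Bed -> Doctor: Bed=66: 3 rows → Doctor takes values {14, 1, 11} — violation; Bed=61: 4 rows → Doctor takes values {9, 7, 11} — violation; Bed=62: 5 rows → Doctor takes values {16, 7, 11, 17, 1} — violation — fails.
(iii) {Ward, Age} -> PatientID: every LHS value maps to a single RHS value — holds.
2 of the 3 dependencies hold.

2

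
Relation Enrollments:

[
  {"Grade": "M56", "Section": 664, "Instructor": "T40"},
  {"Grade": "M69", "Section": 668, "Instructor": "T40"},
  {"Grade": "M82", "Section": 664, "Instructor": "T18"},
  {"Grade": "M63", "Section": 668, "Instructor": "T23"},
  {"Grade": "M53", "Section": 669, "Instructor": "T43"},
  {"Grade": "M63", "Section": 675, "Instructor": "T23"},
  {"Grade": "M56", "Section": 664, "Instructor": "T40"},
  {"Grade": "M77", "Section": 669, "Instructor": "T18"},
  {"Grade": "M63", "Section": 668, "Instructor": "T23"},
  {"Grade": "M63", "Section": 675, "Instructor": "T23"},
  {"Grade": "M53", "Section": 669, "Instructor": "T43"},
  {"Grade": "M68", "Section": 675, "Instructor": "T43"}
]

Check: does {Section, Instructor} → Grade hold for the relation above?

Yes

(Section=664, Instructor=T40): 2 rows → Grade = M56, M56 ✓
(Section=668, Instructor=T40): 1 row → Grade = M69 ✓
(Section=664, Instructor=T18): 1 row → Grade = M82 ✓
(Section=668, Instructor=T23): 2 rows → Grade = M63, M63 ✓
(Section=669, Instructor=T43): 2 rows → Grade = M53, M53 ✓
(Section=675, Instructor=T23): 2 rows → Grade = M63, M63 ✓
(Section=669, Instructor=T18): 1 row → Grade = M77 ✓
(Section=675, Instructor=T43): 1 row → Grade = M68 ✓
Every {Section, Instructor} value is associated with a single Grade value, so {Section, Instructor} → Grade holds.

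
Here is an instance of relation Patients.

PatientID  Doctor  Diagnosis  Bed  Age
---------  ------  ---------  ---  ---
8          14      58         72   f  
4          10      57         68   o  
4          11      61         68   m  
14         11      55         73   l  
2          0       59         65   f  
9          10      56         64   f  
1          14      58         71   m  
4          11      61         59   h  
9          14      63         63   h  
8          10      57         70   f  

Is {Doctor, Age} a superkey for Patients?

Two distinct rows share (Doctor=10, Age=f), so {Doctor, Age} does not determine every attribute — not a superkey.

No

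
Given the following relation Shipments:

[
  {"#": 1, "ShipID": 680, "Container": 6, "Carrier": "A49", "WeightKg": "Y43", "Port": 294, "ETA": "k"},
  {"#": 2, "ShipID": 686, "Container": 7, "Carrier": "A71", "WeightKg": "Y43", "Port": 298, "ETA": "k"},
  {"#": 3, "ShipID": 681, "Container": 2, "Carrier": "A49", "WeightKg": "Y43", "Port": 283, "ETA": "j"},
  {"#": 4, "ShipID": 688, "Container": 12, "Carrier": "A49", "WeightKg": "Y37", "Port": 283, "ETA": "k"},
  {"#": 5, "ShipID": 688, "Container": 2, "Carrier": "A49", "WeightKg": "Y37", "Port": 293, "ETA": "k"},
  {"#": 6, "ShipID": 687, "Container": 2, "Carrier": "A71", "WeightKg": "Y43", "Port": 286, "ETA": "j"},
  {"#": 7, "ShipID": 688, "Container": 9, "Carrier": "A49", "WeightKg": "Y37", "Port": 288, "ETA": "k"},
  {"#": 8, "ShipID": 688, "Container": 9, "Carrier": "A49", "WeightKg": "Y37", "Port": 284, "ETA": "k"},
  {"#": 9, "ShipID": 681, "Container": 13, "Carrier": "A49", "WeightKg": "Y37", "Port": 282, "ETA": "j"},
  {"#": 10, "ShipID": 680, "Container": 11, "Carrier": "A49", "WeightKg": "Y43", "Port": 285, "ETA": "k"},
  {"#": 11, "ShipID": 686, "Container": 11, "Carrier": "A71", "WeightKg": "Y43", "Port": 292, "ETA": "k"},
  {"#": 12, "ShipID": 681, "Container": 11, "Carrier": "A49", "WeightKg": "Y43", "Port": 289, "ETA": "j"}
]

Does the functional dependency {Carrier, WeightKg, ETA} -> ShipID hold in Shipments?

Yes

(Carrier=A49, WeightKg=Y43, ETA=k): rows 1, 10 → ShipID = 680, 680 ✓
(Carrier=A71, WeightKg=Y43, ETA=k): rows 2, 11 → ShipID = 686, 686 ✓
(Carrier=A49, WeightKg=Y43, ETA=j): rows 3, 12 → ShipID = 681, 681 ✓
(Carrier=A49, WeightKg=Y37, ETA=k): rows 4, 5, 7, 8 → ShipID = 688, 688, 688, 688 ✓
(Carrier=A71, WeightKg=Y43, ETA=j): row 6 → ShipID = 687 ✓
(Carrier=A49, WeightKg=Y37, ETA=j): row 9 → ShipID = 681 ✓
Every {Carrier, WeightKg, ETA} value is associated with a single ShipID value, so {Carrier, WeightKg, ETA} -> ShipID holds.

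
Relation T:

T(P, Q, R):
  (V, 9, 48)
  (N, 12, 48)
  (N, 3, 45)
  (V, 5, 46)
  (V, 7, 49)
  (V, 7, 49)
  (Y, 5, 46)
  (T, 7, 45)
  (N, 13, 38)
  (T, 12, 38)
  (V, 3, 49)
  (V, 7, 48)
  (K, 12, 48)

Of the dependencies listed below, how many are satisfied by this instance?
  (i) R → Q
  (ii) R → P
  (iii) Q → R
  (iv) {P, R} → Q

(i) R → Q: R=48: 4 rows → Q takes values {9, 12, 7} — violation; R=45: 2 rows → Q takes values {3, 7} — violation; R=49: 3 rows → Q takes values {7, 3} — violation; R=38: 2 rows → Q takes values {13, 12} — violation — fails.
(ii) R → P: R=48: 4 rows → P takes values {V, N, K} — violation; R=45: 2 rows → P takes values {N, T} — violation; R=46: 2 rows → P takes values {V, Y} — violation; R=38: 2 rows → P takes values {N, T} — violation — fails.
(iii) Q → R: Q=12: 3 rows → R takes values {48, 38} — violation; Q=3: 2 rows → R takes values {45, 49} — violation; Q=7: 4 rows → R takes values {49, 45, 48} — violation — fails.
(iv) {P, R} → Q: (P=V, R=48): 2 rows → Q takes values {9, 7} — violation; (P=V, R=49): 3 rows → Q takes values {7, 3} — violation — fails.
None of the 4 dependencies hold.

0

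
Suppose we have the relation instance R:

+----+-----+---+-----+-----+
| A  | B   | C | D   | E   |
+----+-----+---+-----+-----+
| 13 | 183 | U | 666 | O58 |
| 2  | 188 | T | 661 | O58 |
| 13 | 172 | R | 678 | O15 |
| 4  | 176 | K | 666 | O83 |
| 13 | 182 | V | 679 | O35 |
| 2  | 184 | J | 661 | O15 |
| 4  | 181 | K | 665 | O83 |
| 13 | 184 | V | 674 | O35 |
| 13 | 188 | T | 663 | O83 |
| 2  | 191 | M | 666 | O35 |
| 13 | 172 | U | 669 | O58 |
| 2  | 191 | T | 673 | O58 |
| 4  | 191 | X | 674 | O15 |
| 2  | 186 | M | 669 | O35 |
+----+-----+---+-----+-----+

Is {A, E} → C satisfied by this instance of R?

(A=13, E=O58): 2 rows → C = U, U ✓
(A=2, E=O58): 2 rows → C = T, T ✓
(A=13, E=O15): 1 row → C = R ✓
(A=4, E=O83): 2 rows → C = K, K ✓
(A=13, E=O35): 2 rows → C = V, V ✓
(A=2, E=O15): 1 row → C = J ✓
(A=13, E=O83): 1 row → C = T ✓
(A=2, E=O35): 2 rows → C = M, M ✓
(A=4, E=O15): 1 row → C = X ✓
Every {A, E} value is associated with a single C value, so {A, E} → C holds.

Yes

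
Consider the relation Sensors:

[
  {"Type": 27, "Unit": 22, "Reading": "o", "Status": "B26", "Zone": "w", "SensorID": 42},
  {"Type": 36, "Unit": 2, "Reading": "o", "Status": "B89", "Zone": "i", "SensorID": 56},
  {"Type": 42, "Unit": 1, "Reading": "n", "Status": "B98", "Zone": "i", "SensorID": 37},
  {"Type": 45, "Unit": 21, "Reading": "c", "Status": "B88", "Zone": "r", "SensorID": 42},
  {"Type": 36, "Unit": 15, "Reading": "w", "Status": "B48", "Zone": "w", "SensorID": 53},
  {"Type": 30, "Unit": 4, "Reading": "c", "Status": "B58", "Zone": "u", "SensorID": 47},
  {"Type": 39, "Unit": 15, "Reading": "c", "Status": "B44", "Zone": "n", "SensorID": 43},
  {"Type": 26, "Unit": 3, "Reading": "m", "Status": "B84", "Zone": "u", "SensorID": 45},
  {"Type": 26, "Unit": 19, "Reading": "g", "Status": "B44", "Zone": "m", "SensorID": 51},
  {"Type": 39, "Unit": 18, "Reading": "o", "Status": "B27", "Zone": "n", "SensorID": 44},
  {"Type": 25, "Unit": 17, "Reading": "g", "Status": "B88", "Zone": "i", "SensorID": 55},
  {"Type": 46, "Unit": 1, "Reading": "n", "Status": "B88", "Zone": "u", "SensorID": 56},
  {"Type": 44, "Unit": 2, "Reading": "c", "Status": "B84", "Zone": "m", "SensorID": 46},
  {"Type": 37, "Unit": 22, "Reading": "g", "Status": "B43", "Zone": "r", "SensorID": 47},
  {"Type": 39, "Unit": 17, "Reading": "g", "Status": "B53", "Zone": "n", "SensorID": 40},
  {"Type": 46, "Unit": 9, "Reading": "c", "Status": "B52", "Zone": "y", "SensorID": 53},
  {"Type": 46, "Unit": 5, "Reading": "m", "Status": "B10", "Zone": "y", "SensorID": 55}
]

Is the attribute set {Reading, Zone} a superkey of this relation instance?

All 17 rows have distinct {Reading, Zone} values, so {Reading, Zone} → (all attributes) holds and {Reading, Zone} is a superkey.

Yes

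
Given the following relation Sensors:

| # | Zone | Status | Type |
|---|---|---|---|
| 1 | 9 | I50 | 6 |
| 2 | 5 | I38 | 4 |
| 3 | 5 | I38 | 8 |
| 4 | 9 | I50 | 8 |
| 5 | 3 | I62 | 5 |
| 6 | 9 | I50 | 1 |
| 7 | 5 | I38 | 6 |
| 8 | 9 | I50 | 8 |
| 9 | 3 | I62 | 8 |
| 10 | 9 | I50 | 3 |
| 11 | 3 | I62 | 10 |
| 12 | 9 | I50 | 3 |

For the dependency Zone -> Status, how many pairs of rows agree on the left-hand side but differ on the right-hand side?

0

Zone=9: all 6 rows agree on Status — 0 pairs.
Zone=5: all 3 rows agree on Status — 0 pairs.
Zone=3: all 3 rows agree on Status — 0 pairs.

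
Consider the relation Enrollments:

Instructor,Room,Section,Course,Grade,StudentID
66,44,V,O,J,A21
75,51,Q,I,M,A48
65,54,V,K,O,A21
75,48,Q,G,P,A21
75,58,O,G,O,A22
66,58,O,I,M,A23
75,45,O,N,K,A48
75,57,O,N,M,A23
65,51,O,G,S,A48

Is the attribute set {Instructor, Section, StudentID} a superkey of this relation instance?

Yes

All 9 rows have distinct {Instructor, Section, StudentID} values, so {Instructor, Section, StudentID} → (all attributes) holds and {Instructor, Section, StudentID} is a superkey.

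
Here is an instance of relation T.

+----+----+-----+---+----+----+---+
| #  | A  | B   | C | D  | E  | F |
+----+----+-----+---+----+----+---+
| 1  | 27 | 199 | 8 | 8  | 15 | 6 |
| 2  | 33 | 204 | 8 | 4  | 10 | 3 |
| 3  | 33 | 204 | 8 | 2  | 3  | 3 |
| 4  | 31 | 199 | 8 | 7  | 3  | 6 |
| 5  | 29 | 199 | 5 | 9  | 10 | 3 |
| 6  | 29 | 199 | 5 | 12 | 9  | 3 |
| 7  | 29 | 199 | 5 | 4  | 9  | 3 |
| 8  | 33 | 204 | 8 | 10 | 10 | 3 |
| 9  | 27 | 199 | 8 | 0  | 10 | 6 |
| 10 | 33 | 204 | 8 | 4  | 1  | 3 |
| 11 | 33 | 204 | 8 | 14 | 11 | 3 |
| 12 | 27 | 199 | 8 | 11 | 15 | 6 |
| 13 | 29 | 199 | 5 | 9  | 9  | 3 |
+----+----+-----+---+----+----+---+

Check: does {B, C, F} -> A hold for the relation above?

(B=199, C=8, F=6): rows 1, 4, 9, 12 → A takes values {27, 31} — violation
(B=204, C=8, F=3): rows 2, 3, 8, 10, 11 → A = 33, 33, 33, 33, 33 ✓
(B=199, C=5, F=3): rows 5, 6, 7, 13 → A = 29, 29, 29, 29 ✓
Two rows agree on {B, C, F} but differ on A, so {B, C, F} -> A does not hold.

No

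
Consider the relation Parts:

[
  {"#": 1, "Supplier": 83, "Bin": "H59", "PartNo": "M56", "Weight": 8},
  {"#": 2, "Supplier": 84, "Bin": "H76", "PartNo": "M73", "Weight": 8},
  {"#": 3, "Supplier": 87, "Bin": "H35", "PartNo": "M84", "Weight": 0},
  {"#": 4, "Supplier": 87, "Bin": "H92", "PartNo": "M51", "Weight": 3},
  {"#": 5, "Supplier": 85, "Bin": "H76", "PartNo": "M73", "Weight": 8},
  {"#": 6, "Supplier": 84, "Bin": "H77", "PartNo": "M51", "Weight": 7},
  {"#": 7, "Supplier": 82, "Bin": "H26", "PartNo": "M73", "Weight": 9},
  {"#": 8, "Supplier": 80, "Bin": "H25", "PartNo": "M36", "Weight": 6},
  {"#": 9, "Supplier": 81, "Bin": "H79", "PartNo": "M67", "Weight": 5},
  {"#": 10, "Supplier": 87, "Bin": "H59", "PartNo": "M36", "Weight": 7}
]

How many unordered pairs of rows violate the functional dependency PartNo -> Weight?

4

PartNo=M73: violating pairs (2,7), (5,7) — 2 pairs.
PartNo=M51: violating pairs (4,6) — 1 pair.
PartNo=M36: violating pairs (8,10) — 1 pair.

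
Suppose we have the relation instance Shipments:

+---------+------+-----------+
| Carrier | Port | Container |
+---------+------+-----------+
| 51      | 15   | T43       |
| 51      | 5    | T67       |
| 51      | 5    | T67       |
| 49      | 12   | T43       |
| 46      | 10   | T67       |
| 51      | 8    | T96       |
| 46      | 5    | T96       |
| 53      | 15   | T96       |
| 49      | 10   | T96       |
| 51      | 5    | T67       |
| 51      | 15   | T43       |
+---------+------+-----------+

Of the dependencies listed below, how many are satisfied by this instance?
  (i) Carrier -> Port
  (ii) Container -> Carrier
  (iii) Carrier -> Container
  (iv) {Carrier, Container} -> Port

(i) Carrier -> Port: Carrier=51: 6 rows → Port takes values {15, 5, 8} — violation; Carrier=49: 2 rows → Port takes values {12, 10} — violation; Carrier=46: 2 rows → Port takes values {10, 5} — violation — fails.
(ii) Container -> Carrier: Container=T43: 3 rows → Carrier takes values {51, 49} — violation; Container=T67: 4 rows → Carrier takes values {51, 46} — violation; Container=T96: 4 rows → Carrier takes values {51, 46, 53, 49} — violation — fails.
(iii) Carrier -> Container: Carrier=51: 6 rows → Container takes values {T43, T67, T96} — violation; Carrier=49: 2 rows → Container takes values {T43, T96} — violation; Carrier=46: 2 rows → Container takes values {T67, T96} — violation — fails.
(iv) {Carrier, Container} -> Port: every LHS value maps to a single RHS value — holds.
1 of the 4 dependencies holds.

1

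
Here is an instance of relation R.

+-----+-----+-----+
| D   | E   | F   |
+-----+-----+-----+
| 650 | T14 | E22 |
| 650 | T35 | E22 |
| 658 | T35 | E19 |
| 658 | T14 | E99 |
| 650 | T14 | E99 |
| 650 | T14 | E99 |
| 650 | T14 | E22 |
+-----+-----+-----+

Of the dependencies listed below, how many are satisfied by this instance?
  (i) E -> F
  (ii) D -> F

(i) E -> F: E=T14: 5 rows → F takes values {E22, E99} — violation; E=T35: 2 rows → F takes values {E22, E19} — violation — fails.
(ii) D -> F: D=650: 5 rows → F takes values {E22, E99} — violation; D=658: 2 rows → F takes values {E19, E99} — violation — fails.
None of the 2 dependencies hold.

0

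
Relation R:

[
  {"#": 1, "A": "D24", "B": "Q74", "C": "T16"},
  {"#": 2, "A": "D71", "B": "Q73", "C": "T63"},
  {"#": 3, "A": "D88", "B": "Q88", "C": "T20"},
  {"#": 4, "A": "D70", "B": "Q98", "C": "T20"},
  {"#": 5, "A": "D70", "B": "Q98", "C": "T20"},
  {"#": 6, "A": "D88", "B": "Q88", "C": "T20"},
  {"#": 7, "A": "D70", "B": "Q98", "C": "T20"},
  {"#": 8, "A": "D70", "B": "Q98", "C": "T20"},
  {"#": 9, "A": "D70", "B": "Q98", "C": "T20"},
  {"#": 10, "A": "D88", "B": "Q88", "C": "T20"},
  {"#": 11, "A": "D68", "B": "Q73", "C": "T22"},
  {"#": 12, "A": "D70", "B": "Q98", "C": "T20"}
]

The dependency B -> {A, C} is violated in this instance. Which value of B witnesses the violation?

Q73

B=Q74: row 1 → {A,C} = (D24, T16) ✓
B=Q73: rows 2, 11 → {A,C} takes values {(D71, T63), (D68, T22)} — violation
B=Q88: rows 3, 6, 10 → {A,C} = (D88, T20), (D88, T20), (D88, T20) ✓
B=Q98: rows 4, 5, 7, 8, 9, 12 → {A,C} = (D70, T20), (D70, T20), (D70, T20), (D70, T20), (D70, T20), (D70, T20) ✓
The only B value with inconsistent RHS is B=Q73.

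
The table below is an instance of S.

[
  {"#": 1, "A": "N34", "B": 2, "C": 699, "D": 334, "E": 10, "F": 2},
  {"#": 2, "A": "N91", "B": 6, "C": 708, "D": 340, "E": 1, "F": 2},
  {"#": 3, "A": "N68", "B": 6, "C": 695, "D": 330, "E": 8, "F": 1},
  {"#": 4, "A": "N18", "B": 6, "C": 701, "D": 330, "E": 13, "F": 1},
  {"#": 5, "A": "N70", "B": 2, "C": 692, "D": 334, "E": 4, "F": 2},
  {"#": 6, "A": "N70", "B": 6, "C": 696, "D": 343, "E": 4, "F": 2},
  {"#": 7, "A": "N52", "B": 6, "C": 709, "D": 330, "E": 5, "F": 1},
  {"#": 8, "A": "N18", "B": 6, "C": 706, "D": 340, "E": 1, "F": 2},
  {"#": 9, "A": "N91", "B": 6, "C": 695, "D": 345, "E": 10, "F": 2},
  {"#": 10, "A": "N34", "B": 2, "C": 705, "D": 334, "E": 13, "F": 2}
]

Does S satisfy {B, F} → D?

(B=2, F=2): rows 1, 5, 10 → D = 334, 334, 334 ✓
(B=6, F=2): rows 2, 6, 8, 9 → D takes values {340, 343, 345} — violation
(B=6, F=1): rows 3, 4, 7 → D = 330, 330, 330 ✓
Two rows agree on {B, F} but differ on D, so {B, F} → D does not hold.

No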